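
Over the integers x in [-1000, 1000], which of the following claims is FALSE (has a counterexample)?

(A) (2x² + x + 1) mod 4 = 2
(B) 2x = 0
(A) x = 0: LHS = (2·0² + 0 + 1) mod 4 = 1 mod 4 = 1; 1 = 2 — FAILS
(B) x = 1: LHS = 2·1 = 2; 2 = 0 — FAILS

Answer: Both A and B are false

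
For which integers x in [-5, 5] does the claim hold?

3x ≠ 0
Holds for: {-5, -4, -3, -2, -1, 1, 2, 3, 4, 5}
Fails for: {0}

Answer: {-5, -4, -3, -2, -1, 1, 2, 3, 4, 5}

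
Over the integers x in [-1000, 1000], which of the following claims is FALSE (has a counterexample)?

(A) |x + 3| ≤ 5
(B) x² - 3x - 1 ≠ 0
(A) x = 3: LHS = |3 + 3| = |6| = 6; 6 ≤ 5 — FAILS

(B) Track d = LHS − RHS over the integers in [-1000, 1000]. Equality would need d = 0, but d changes sign only between consecutive integers, jumping over 0:
x = -1: LHS = (-1)² - 3·(-1) - 1 = 3; 3 ≠ 0 — holds  (d = 3)
x = 0: LHS = 0² - 3·0 - 1 = -1; -1 ≠ 0 — holds  (d = -1)
x = 3: LHS = 3² - 3·3 - 1 = -1; -1 ≠ 0 — holds  (d = -1)
x = 4: LHS = 4² - 3·4 - 1 = 3; 3 ≠ 0 — holds  (d = 3)
Away from these crossings d keeps a constant sign, and checking every integer in [-1000, 1000] confirms d ≠ 0 throughout. Hence the two sides are never equal, so the relation holds for every integer in [-1000, 1000].

Only (A) has a counterexample.

Answer: A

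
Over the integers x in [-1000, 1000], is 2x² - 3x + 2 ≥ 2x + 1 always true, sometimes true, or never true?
Holds at x = 0: LHS = 2·0² - 3·0 + 2 = 2, RHS = 2·0 + 1 = 1; 2 ≥ 1 — holds
Fails at x = 1: LHS = 2·1² - 3·1 + 2 = 1, RHS = 2·1 + 1 = 3; 1 ≥ 3 — FAILS
It is satisfied by some integers in the range but not all.

Answer: Sometimes true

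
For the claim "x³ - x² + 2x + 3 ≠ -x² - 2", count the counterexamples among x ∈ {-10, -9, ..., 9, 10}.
Track d = LHS − RHS over the integers in [-10, 10]. Equality would need d = 0, but d changes sign only between consecutive integers, jumping over 0:
x = -2: LHS = (-2)³ - (-2)² + 2·(-2) + 3 = -13, RHS = -(-2)² - 2 = -6; -13 ≠ -6 — holds  (d = -7)
x = -1: LHS = (-1)³ - (-1)² + 2·(-1) + 3 = -1, RHS = -(-1)² - 2 = -3; -1 ≠ -3 — holds  (d = 2)
Away from these crossings d keeps a constant sign, and checking every integer in [-10, 10] confirms d ≠ 0 throughout. Hence the two sides are never equal, so the relation holds for every integer in [-10, 10].

No counterexample appears in that range.

Answer: 0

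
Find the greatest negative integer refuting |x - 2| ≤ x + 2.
Testing negative integers from -1 downward:
x = -1: LHS = |(-1) - 2| = |-3| = 3, RHS = (-1) + 2 = 1; 3 ≤ 1 — FAILS  ← closest negative counterexample to 0

Answer: x = -1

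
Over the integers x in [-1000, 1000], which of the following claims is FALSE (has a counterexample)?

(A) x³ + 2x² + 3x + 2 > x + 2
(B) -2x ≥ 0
(A) x = 0: LHS = 0³ + 2·0² + 3·0 + 2 = 2, RHS = 0 + 2 = 2; 2 > 2 — FAILS
(B) x = 1: LHS = -2·1 = -2; -2 ≥ 0 — FAILS

Answer: Both A and B are false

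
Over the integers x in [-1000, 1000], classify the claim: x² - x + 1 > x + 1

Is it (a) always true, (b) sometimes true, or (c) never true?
Holds at x = -1: LHS = (-1)² - (-1) + 1 = 3, RHS = (-1) + 1 = 0; 3 > 0 — holds
Fails at x = 0: LHS = 0² - 0 + 1 = 1, RHS = 0 + 1 = 1; 1 > 1 — FAILS
It is satisfied by some integers in the range but not all.

Answer: Sometimes true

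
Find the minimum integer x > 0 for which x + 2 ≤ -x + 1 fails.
Testing positive integers:
x = 1: LHS = 1 + 2 = 3, RHS = -1 + 1 = 0; 3 ≤ 0 — FAILS  ← smallest positive counterexample

Answer: x = 1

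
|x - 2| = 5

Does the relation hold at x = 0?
x = 0: LHS = |0 - 2| = |-2| = 2; 2 = 5 — FAILS

The relation fails at x = 0, so x = 0 is a counterexample.

Answer: No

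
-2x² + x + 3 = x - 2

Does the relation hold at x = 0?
x = 0: LHS = -2·0² + 0 + 3 = 3, RHS = 0 - 2 = -2; 3 = -2 — FAILS

The relation fails at x = 0, so x = 0 is a counterexample.

Answer: No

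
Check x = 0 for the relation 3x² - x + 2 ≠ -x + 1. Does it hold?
x = 0: LHS = 3·0² - 0 + 2 = 2, RHS = -0 + 1 = 1; 2 ≠ 1 — holds

The relation is satisfied at x = 0.

Answer: Yes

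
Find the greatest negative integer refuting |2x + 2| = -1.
Testing negative integers from -1 downward:
x = -1: LHS = |2·(-1) + 2| = |0| = 0; 0 = -1 — FAILS  ← closest negative counterexample to 0

Answer: x = -1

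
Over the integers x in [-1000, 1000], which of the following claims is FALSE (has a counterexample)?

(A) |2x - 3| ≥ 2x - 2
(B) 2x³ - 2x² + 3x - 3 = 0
(A) x = 2: LHS = |2·2 - 3| = |1| = 1, RHS = 2·2 - 2 = 2; 1 ≥ 2 — FAILS
(B) x = 0: LHS = 2·0³ - 2·0² + 3·0 - 3 = -3; -3 = 0 — FAILS

Answer: Both A and B are false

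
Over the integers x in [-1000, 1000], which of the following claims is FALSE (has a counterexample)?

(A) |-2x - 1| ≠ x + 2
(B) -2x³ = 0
(A) x = 1: LHS = |-2·1 - 1| = |-3| = 3, RHS = 1 + 2 = 3; 3 ≠ 3 — FAILS
(B) x = 1: LHS = -2·1³ = -2; -2 = 0 — FAILS

Answer: Both A and B are false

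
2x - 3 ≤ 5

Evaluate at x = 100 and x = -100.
x = 100: LHS = 2·100 - 3 = 197; 197 ≤ 5 — FAILS
x = -100: LHS = 2·(-100) - 3 = -203; -203 ≤ 5 — holds

Answer: Partially: fails for x = 100, holds for x = -100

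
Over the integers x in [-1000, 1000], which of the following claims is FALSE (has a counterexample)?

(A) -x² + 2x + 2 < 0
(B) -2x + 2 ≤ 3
(A) x = 0: LHS = -0² + 2·0 + 2 = 2; 2 < 0 — FAILS
(B) x = -1: LHS = -2·(-1) + 2 = 4; 4 ≤ 3 — FAILS

Answer: Both A and B are false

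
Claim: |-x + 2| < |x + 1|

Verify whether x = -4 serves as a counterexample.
Substitute x = -4 into the relation:
x = -4: LHS = |-(-4) + 2| = |6| = 6, RHS = |(-4) + 1| = |-3| = 3; 6 < 3 — FAILS

Since the claim fails at x = -4, this value is a counterexample.

Answer: Yes, x = -4 is a counterexample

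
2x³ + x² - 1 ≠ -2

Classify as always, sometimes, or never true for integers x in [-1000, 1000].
Holds at x = 0: LHS = 2·0³ + 0² - 1 = -1; -1 ≠ -2 — holds
Fails at x = -1: LHS = 2·(-1)³ + (-1)² - 1 = -2; -2 ≠ -2 — FAILS
It is satisfied by some integers in the range but not all.

Answer: Sometimes true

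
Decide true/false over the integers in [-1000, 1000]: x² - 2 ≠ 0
Track d = LHS − RHS over the integers in [-1000, 1000]. Equality would need d = 0, but d changes sign only between consecutive integers, jumping over 0:
x = -2: LHS = (-2)² - 2 = 2; 2 ≠ 0 — holds  (d = 2)
x = -1: LHS = (-1)² - 2 = -1; -1 ≠ 0 — holds  (d = -1)
x = 1: LHS = 1² - 2 = -1; -1 ≠ 0 — holds  (d = -1)
x = 2: LHS = 2² - 2 = 2; 2 ≠ 0 — holds  (d = 2)
Away from these crossings d keeps a constant sign, and checking every integer in [-1000, 1000] confirms d ≠ 0 throughout. Hence the two sides are never equal, so the relation holds for every integer in [-1000, 1000].

No counterexample exists.

Answer: True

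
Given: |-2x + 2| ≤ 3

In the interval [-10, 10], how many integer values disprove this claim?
Counterexamples in [-10, 10]: {-10, -9, -8, -7, -6, -5, -4, -3, -2, -1, 3, 4, 5, 6, 7, 8, 9, 10}.

Counting them gives 18 values.

Answer: 18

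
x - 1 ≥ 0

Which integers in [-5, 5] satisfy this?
Holds for: {1, 2, 3, 4, 5}
Fails for: {-5, -4, -3, -2, -1, 0}

Answer: {1, 2, 3, 4, 5}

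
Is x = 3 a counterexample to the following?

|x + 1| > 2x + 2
Substitute x = 3 into the relation:
x = 3: LHS = |3 + 1| = |4| = 4, RHS = 2·3 + 2 = 8; 4 > 8 — FAILS

Since the claim fails at x = 3, this value is a counterexample.

Answer: Yes, x = 3 is a counterexample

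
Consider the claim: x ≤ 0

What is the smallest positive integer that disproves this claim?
Testing positive integers:
x = 1: 1 ≤ 0 — FAILS  ← smallest positive counterexample

Answer: x = 1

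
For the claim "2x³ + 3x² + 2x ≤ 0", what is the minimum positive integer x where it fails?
Testing positive integers:
x = 1: LHS = 2·1³ + 3·1² + 2·1 = 7; 7 ≤ 0 — FAILS  ← smallest positive counterexample

Answer: x = 1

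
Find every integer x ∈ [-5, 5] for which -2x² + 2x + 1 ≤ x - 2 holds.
Holds for: {-5, -4, -3, -2, -1, 2, 3, 4, 5}
Fails for: {0, 1}

Answer: {-5, -4, -3, -2, -1, 2, 3, 4, 5}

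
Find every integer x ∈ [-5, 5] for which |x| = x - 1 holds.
Over all integers in [-5, 5], LHS − RHS is always positive; it is smallest at x = 0, where it equals 1:
x = 0: LHS = |0| = 0, RHS = 0 - 1 = -1; 0 = -1 — FAILS
At the ends of the range:
x = -5: LHS = |-5| = 5, RHS = (-5) - 1 = -6; 5 = -6 — FAILS
x = 5: LHS = |5| = 5, RHS = 5 - 1 = 4; 5 = 4 — FAILS
Hence LHS − RHS is never 0, i.e. the two sides are never equal, so the claimed relation (=) fails for every integer in [-5, 5].

Answer: None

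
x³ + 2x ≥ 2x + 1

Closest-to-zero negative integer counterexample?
Testing negative integers from -1 downward:
x = -1: LHS = (-1)³ + 2·(-1) = -3, RHS = 2·(-1) + 1 = -1; -3 ≥ -1 — FAILS  ← closest negative counterexample to 0

Answer: x = -1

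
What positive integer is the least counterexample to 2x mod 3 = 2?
Testing positive integers:
x = 1: LHS = (2·1) mod 3 = 2 mod 3 = 2; 2 = 2 — holds
x = 2: LHS = (2·2) mod 3 = 4 mod 3 = 1; 1 = 2 — FAILS  ← smallest positive counterexample

Answer: x = 2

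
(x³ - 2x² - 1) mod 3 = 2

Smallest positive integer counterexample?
Testing positive integers:
x = 1: LHS = (1³ - 2·1² - 1) mod 3 = (-2) mod 3 = 1; 1 = 2 — FAILS  ← smallest positive counterexample

Answer: x = 1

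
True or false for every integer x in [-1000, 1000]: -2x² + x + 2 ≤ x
The claim fails at x = 0:
x = 0: LHS = -2·0² + 0 + 2 = 2; 2 ≤ 0 — FAILS

Because a single integer refutes it, the statement is false.

Answer: False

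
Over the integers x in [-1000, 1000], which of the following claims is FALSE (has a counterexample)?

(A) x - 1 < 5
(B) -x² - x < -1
(A) x = 6: LHS = 6 - 1 = 5; 5 < 5 — FAILS
(B) x = 0: LHS = -0² - 0 = 0; 0 < -1 — FAILS

Answer: Both A and B are false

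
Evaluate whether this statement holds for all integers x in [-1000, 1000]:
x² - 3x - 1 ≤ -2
The claim fails at x = 0:
x = 0: LHS = 0² - 3·0 - 1 = -1; -1 ≤ -2 — FAILS

Because a single integer refutes it, the statement is false.

Answer: False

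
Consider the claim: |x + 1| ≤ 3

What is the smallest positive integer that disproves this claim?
Testing positive integers:
x = 1: LHS = |1 + 1| = |2| = 2; 2 ≤ 3 — holds
x = 2: LHS = |2 + 1| = |3| = 3; 3 ≤ 3 — holds
x = 3: LHS = |3 + 1| = |4| = 4; 4 ≤ 3 — FAILS  ← smallest positive counterexample

Answer: x = 3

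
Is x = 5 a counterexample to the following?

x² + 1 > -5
Substitute x = 5 into the relation:
x = 5: LHS = 5² + 1 = 26; 26 > -5 — holds

The relation holds at x = 5, so it is not a counterexample.

Answer: No, x = 5 is not a counterexample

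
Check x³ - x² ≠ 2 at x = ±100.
x = 100: LHS = 100³ - 100² = 990000; 990000 ≠ 2 — holds
x = -100: LHS = (-100)³ - (-100)² = -1010000; -1010000 ≠ 2 — holds

Answer: Yes, holds for both x = 100 and x = -100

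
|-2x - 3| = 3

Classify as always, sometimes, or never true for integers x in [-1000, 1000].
Holds at x = 0: LHS = |-2·0 - 3| = |-3| = 3; 3 = 3 — holds
Fails at x = 1: LHS = |-2·1 - 3| = |-5| = 5; 5 = 3 — FAILS
It is satisfied by some integers in the range but not all.

Answer: Sometimes true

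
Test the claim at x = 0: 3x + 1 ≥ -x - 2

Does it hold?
x = 0: LHS = 3·0 + 1 = 1, RHS = -0 - 2 = -2; 1 ≥ -2 — holds

The relation is satisfied at x = 0.

Answer: Yes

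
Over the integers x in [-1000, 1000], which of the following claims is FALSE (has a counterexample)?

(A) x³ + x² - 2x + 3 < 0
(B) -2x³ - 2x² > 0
(A) x = 0: LHS = 0³ + 0² - 2·0 + 3 = 3; 3 < 0 — FAILS
(B) x = 0: LHS = -2·0³ - 2·0² = 0; 0 > 0 — FAILS

Answer: Both A and B are false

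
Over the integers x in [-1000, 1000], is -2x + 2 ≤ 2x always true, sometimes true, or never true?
Holds at x = 1: LHS = -2·1 + 2 = 0, RHS = 2·1 = 2; 0 ≤ 2 — holds
Fails at x = 0: LHS = -2·0 + 2 = 2, RHS = 2·0 = 0; 2 ≤ 0 — FAILS
It is satisfied by some integers in the range but not all.

Answer: Sometimes true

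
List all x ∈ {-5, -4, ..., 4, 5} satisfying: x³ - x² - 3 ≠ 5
Track d = LHS − RHS over the integers in [-5, 5]. Equality would need d = 0, but d changes sign only between consecutive integers, jumping over 0:
x = 2: LHS = 2³ - 2² - 3 = 1; 1 ≠ 5 — holds  (d = -4)
x = 3: LHS = 3³ - 3² - 3 = 15; 15 ≠ 5 — holds  (d = 10)
Away from these crossings d keeps a constant sign, and checking every integer in [-5, 5] confirms d ≠ 0 throughout. Hence the two sides are never equal, so the relation holds for every integer in [-5, 5].

Answer: All integers in [-5, 5]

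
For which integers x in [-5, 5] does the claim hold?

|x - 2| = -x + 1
Over all integers in [-5, 5], LHS − RHS is always positive; it is smallest at x = 0, where it equals 1:
x = 0: LHS = |0 - 2| = |-2| = 2, RHS = -0 + 1 = 1; 2 = 1 — FAILS
At the ends of the range:
x = -5: LHS = |(-5) - 2| = |-7| = 7, RHS = -(-5) + 1 = 6; 7 = 6 — FAILS
x = 5: LHS = |5 - 2| = |3| = 3, RHS = -5 + 1 = -4; 3 = -4 — FAILS
Hence LHS − RHS is never 0, i.e. the two sides are never equal, so the claimed relation (=) fails for every integer in [-5, 5].

Answer: None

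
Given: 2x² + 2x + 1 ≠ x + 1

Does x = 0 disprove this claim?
Substitute x = 0 into the relation:
x = 0: LHS = 2·0² + 2·0 + 1 = 1, RHS = 0 + 1 = 1; 1 ≠ 1 — FAILS

Since the claim fails at x = 0, this value is a counterexample.

Answer: Yes, x = 0 is a counterexample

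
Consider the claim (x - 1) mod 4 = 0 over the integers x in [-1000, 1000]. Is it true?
The claim fails at x = 0:
x = 0: LHS = (0 - 1) mod 4 = (-1) mod 4 = 3; 3 = 0 — FAILS

Because a single integer refutes it, the statement is false.

Answer: False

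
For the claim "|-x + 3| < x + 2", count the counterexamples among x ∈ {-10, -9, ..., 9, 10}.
Counterexamples in [-10, 10]: {-10, -9, -8, -7, -6, -5, -4, -3, -2, -1, 0}.

Counting them gives 11 values.

Answer: 11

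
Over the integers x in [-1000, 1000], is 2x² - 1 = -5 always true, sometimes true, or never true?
Over all integers in [-1000, 1000], LHS − RHS is always positive; it is smallest at x = 0, where it equals 4:
x = 0: LHS = 2·0² - 1 = -1; -1 = -5 — FAILS
At the ends of the range:
x = -1000: LHS = 2·(-1000)² - 1 = 1999999; 1999999 = -5 — FAILS
x = 1000: LHS = 2·1000² - 1 = 1999999; 1999999 = -5 — FAILS
Hence LHS − RHS is never 0, i.e. the two sides are never equal, so the claimed relation (=) fails for every integer in [-1000, 1000].

No integer in the range satisfies it.

Answer: Never true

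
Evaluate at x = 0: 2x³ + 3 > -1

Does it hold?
x = 0: LHS = 2·0³ + 3 = 3; 3 > -1 — holds

The relation is satisfied at x = 0.

Answer: Yes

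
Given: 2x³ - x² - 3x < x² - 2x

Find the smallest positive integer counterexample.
Testing positive integers:
x = 1: LHS = 2·1³ - 1² - 3·1 = -2, RHS = 1² - 2·1 = -1; -2 < -1 — holds
x = 2: LHS = 2·2³ - 2² - 3·2 = 6, RHS = 2² - 2·2 = 0; 6 < 0 — FAILS  ← smallest positive counterexample

Answer: x = 2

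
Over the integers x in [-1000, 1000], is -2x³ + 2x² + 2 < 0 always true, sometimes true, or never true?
Holds at x = 2: LHS = -2·2³ + 2·2² + 2 = -6; -6 < 0 — holds
Fails at x = 0: LHS = -2·0³ + 2·0² + 2 = 2; 2 < 0 — FAILS
It is satisfied by some integers in the range but not all.

Answer: Sometimes true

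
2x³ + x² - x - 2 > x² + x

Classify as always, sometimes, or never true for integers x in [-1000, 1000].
Holds at x = 2: LHS = 2·2³ + 2² - 2 - 2 = 16, RHS = 2² + 2 = 6; 16 > 6 — holds
Fails at x = 0: LHS = 2·0³ + 0² - 0 - 2 = -2, RHS = 0² + 0 = 0; -2 > 0 — FAILS
It is satisfied by some integers in the range but not all.

Answer: Sometimes true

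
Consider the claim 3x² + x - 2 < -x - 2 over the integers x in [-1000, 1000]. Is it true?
The claim fails at x = 0:
x = 0: LHS = 3·0² + 0 - 2 = -2, RHS = -0 - 2 = -2; -2 < -2 — FAILS

Because a single integer refutes it, the statement is false.

Answer: False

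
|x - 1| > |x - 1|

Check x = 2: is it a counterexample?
Substitute x = 2 into the relation:
x = 2: LHS = |2 - 1| = |1| = 1, RHS = |2 - 1| = |1| = 1; 1 > 1 — FAILS

Since the claim fails at x = 2, this value is a counterexample.

Answer: Yes, x = 2 is a counterexample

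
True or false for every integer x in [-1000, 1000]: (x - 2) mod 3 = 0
The claim fails at x = 0:
x = 0: LHS = (0 - 2) mod 3 = (-2) mod 3 = 1; 1 = 0 — FAILS

Because a single integer refutes it, the statement is false.

Answer: False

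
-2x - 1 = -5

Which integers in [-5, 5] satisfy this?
Holds for: {2}
Fails for: {-5, -4, -3, -2, -1, 0, 1, 3, 4, 5}

Answer: {2}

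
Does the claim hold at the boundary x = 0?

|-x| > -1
x = 0: LHS = |-0| = |0| = 0; 0 > -1 — holds

The relation is satisfied at x = 0.

Answer: Yes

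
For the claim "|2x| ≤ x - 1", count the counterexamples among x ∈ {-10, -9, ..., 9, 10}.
Counterexamples in [-10, 10]: {-10, -9, -8, -7, -6, -5, -4, -3, -2, -1, 0, 1, 2, 3, 4, 5, 6, 7, 8, 9, 10}.

Counting them gives 21 values.

Answer: 21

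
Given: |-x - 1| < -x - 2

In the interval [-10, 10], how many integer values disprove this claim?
Counterexamples in [-10, 10]: {-10, -9, -8, -7, -6, -5, -4, -3, -2, -1, 0, 1, 2, 3, 4, 5, 6, 7, 8, 9, 10}.

Counting them gives 21 values.

Answer: 21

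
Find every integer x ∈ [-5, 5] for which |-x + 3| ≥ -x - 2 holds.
Over all integers in [-5, 5], LHS − RHS is smallest at x = 0, where it equals 5:
x = 0: LHS = |-0 + 3| = |3| = 3, RHS = -0 - 2 = -2; 3 ≥ -2 — holds
At the ends of the range:
x = -5: LHS = |-(-5) + 3| = |8| = 8, RHS = -(-5) - 2 = 3; 8 ≥ 3 — holds
x = 5: LHS = |-5 + 3| = |-2| = 2, RHS = -5 - 2 = -7; 2 ≥ -7 — holds
Hence LHS − RHS is never negative, i.e. LHS ≥ RHS throughout, so the relation holds for every integer in [-5, 5].

Answer: All integers in [-5, 5]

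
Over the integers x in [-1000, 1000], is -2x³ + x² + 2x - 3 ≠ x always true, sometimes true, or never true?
Track d = LHS − RHS over the integers in [-1000, 1000]. Equality would need d = 0, but d changes sign only between consecutive integers, jumping over 0:
x = -2: LHS = -2·(-2)³ + (-2)² + 2·(-2) - 3 = 13; 13 ≠ -2 — holds  (d = 15)
x = -1: LHS = -2·(-1)³ + (-1)² + 2·(-1) - 3 = -2; -2 ≠ -1 — holds  (d = -1)
Away from these crossings d keeps a constant sign, and checking every integer in [-1000, 1000] confirms d ≠ 0 throughout. Hence the two sides are never equal, so the relation holds for every integer in [-1000, 1000].

No counterexample exists.

Answer: Always true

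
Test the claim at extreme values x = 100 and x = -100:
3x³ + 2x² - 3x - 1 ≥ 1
x = 100: LHS = 3·100³ + 2·100² - 3·100 - 1 = 3019699; 3019699 ≥ 1 — holds
x = -100: LHS = 3·(-100)³ + 2·(-100)² - 3·(-100) - 1 = -2979701; -2979701 ≥ 1 — FAILS

Answer: Partially: holds for x = 100, fails for x = -100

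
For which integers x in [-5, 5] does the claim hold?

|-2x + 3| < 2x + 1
Holds for: {1, 2, 3, 4, 5}
Fails for: {-5, -4, -3, -2, -1, 0}

Answer: {1, 2, 3, 4, 5}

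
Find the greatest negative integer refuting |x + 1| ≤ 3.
Testing negative integers from -1 downward:
x = -1: LHS = |(-1) + 1| = |0| = 0; 0 ≤ 3 — holds
x = -2: LHS = |(-2) + 1| = |-1| = 1; 1 ≤ 3 — holds
x = -3: LHS = |(-3) + 1| = |-2| = 2; 2 ≤ 3 — holds
x = -4: LHS = |(-4) + 1| = |-3| = 3; 3 ≤ 3 — holds
x = -5: LHS = |(-5) + 1| = |-4| = 4; 4 ≤ 3 — FAILS  ← closest negative counterexample to 0

Answer: x = -5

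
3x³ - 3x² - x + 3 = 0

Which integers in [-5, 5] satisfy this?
Track d = LHS − RHS over the integers in [-5, 5]. Equality would need d = 0, but d changes sign only between consecutive integers, jumping over 0:
x = -1: LHS = 3·(-1)³ - 3·(-1)² - (-1) + 3 = -2; -2 = 0 — FAILS  (d = -2)
x = 0: LHS = 3·0³ - 3·0² - 0 + 3 = 3; 3 = 0 — FAILS  (d = 3)
Away from these crossings d keeps a constant sign, and checking every integer in [-5, 5] confirms d ≠ 0 throughout. Hence the two sides are never equal, so the claimed relation (=) fails for every integer in [-5, 5].

Answer: None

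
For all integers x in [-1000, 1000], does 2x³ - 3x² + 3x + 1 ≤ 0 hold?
The claim fails at x = 0:
x = 0: LHS = 2·0³ - 3·0² + 3·0 + 1 = 1; 1 ≤ 0 — FAILS

Because a single integer refutes it, the statement is false.

Answer: False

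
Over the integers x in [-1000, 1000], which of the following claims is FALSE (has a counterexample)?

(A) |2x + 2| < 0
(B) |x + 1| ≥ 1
(A) x = 0: LHS = |2·0 + 2| = |2| = 2; 2 < 0 — FAILS
(B) x = -1: LHS = |(-1) + 1| = |0| = 0; 0 ≥ 1 — FAILS

Answer: Both A and B are false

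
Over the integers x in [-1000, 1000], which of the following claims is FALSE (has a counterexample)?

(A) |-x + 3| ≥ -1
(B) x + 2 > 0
(A) An absolute value is never negative, so the left side is ≥ 0 for every x, while the right side is -1. Tightest case in [-1000, 1000] is x = 3:
x = 3: LHS = |-3 + 3| = |0| = 0; 0 ≥ -1 — holds
Hence LHS − RHS is never negative, i.e. LHS ≥ RHS throughout, so the relation holds for every integer in [-1000, 1000].

(B) x = -2: LHS = (-2) + 2 = 0; 0 > 0 — FAILS

Only (B) has a counterexample.

Answer: B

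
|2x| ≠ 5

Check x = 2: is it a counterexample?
Substitute x = 2 into the relation:
x = 2: LHS = |2·2| = |4| = 4; 4 ≠ 5 — holds

The relation holds at x = 2, so it is not a counterexample.

Answer: No, x = 2 is not a counterexample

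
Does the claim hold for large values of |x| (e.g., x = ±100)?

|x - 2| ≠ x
x = 100: LHS = |100 - 2| = |98| = 98; 98 ≠ 100 — holds
x = -100: LHS = |(-100) - 2| = |-102| = 102; 102 ≠ -100 — holds

Answer: Yes, holds for both x = 100 and x = -100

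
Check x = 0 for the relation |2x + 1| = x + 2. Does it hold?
x = 0: LHS = |2·0 + 1| = |1| = 1, RHS = 0 + 2 = 2; 1 = 2 — FAILS

The relation fails at x = 0, so x = 0 is a counterexample.

Answer: No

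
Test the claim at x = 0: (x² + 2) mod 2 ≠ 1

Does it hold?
x = 0: LHS = (0² + 2) mod 2 = 2 mod 2 = 0; 0 ≠ 1 — holds

The relation is satisfied at x = 0.

Answer: Yes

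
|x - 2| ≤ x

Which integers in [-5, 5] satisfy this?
Holds for: {1, 2, 3, 4, 5}
Fails for: {-5, -4, -3, -2, -1, 0}

Answer: {1, 2, 3, 4, 5}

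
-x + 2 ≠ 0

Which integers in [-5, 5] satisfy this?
Holds for: {-5, -4, -3, -2, -1, 0, 1, 3, 4, 5}
Fails for: {2}

Answer: {-5, -4, -3, -2, -1, 0, 1, 3, 4, 5}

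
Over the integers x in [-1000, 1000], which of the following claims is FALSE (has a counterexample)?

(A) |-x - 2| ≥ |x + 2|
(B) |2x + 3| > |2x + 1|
(A) Over all integers in [-1000, 1000], LHS − RHS is smallest at x = 0, where it equals 0:
x = 0: LHS = |-0 - 2| = |-2| = 2, RHS = |0 + 2| = |2| = 2; 2 ≥ 2 — holds
At the ends of the range:
x = -1000: LHS = |-(-1000) - 2| = |998| = 998, RHS = |(-1000) + 2| = |-998| = 998; 998 ≥ 998 — holds
x = 1000: LHS = |-1000 - 2| = |-1002| = 1002, RHS = |1000 + 2| = |1002| = 1002; 1002 ≥ 1002 — holds
Hence LHS − RHS is never negative, i.e. LHS ≥ RHS throughout, so the relation holds for every integer in [-1000, 1000].

(B) x = -1: LHS = |2·(-1) + 3| = |1| = 1, RHS = |2·(-1) + 1| = |-1| = 1; 1 > 1 — FAILS

Only (B) has a counterexample.

Answer: B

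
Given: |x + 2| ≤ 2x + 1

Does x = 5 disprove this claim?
Substitute x = 5 into the relation:
x = 5: LHS = |5 + 2| = |7| = 7, RHS = 2·5 + 1 = 11; 7 ≤ 11 — holds

The claim holds here, so x = 5 is not a counterexample. (A counterexample exists elsewhere, e.g. x = 0.)

Answer: No, x = 5 is not a counterexample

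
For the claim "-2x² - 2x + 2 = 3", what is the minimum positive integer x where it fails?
Testing positive integers:
x = 1: LHS = -2·1² - 2·1 + 2 = -2; -2 = 3 — FAILS  ← smallest positive counterexample

Answer: x = 1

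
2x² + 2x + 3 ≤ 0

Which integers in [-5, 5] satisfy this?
Over all integers in [-5, 5], LHS − RHS is smallest at x = 0, where it equals 3:
x = 0: LHS = 2·0² + 2·0 + 3 = 3; 3 ≤ 0 — FAILS
At the ends of the range:
x = -5: LHS = 2·(-5)² + 2·(-5) + 3 = 43; 43 ≤ 0 — FAILS
x = 5: LHS = 2·5² + 2·5 + 3 = 63; 63 ≤ 0 — FAILS
Hence LHS − RHS is never zero or negative, i.e. LHS > RHS throughout, so the claimed relation (≤) fails for every integer in [-5, 5].

Answer: None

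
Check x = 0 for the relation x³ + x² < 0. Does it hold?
x = 0: LHS = 0³ + 0² = 0; 0 < 0 — FAILS

The relation fails at x = 0, so x = 0 is a counterexample.

Answer: No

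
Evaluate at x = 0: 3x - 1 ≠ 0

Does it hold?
x = 0: LHS = 3·0 - 1 = -1; -1 ≠ 0 — holds

The relation is satisfied at x = 0.

Answer: Yes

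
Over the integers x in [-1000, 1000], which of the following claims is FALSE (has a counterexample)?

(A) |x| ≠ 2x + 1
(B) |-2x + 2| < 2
(A) Track d = LHS − RHS over the integers in [-1000, 1000]. Equality would need d = 0, but d changes sign only between consecutive integers, jumping over 0:
x = -1: LHS = |-1| = 1, RHS = 2·(-1) + 1 = -1; 1 ≠ -1 — holds  (d = 2)
x = 0: LHS = |0| = 0, RHS = 2·0 + 1 = 1; 0 ≠ 1 — holds  (d = -1)
Away from these crossings d keeps a constant sign, and checking every integer in [-1000, 1000] confirms d ≠ 0 throughout. Hence the two sides are never equal, so the relation holds for every integer in [-1000, 1000].

(B) x = 0: LHS = |-2·0 + 2| = |2| = 2; 2 < 2 — FAILS

Only (B) has a counterexample.

Answer: B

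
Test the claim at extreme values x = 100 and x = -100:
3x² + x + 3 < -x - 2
x = 100: LHS = 3·100² + 100 + 3 = 30103, RHS = -100 - 2 = -102; 30103 < -102 — FAILS
x = -100: LHS = 3·(-100)² + (-100) + 3 = 29903, RHS = -(-100) - 2 = 98; 29903 < 98 — FAILS

Answer: No, fails for both x = 100 and x = -100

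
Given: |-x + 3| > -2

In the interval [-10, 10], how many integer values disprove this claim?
An absolute value is never negative, so the left side is ≥ 0 for every x, while the right side is -2. Tightest case in [-10, 10] is x = 3:
x = 3: LHS = |-3 + 3| = |0| = 0; 0 > -2 — holds
Hence LHS − RHS is never zero or negative, i.e. LHS > RHS throughout, so the relation holds for every integer in [-10, 10].

No counterexample appears in that range.

Answer: 0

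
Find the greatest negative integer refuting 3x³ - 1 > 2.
Testing negative integers from -1 downward:
x = -1: LHS = 3·(-1)³ - 1 = -4; -4 > 2 — FAILS  ← closest negative counterexample to 0

Answer: x = -1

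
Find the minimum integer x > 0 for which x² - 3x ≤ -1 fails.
Testing positive integers:
x = 1: LHS = 1² - 3·1 = -2; -2 ≤ -1 — holds
x = 2: LHS = 2² - 3·2 = -2; -2 ≤ -1 — holds
x = 3: LHS = 3² - 3·3 = 0; 0 ≤ -1 — FAILS  ← smallest positive counterexample

Answer: x = 3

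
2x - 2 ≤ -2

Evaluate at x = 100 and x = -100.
x = 100: LHS = 2·100 - 2 = 198; 198 ≤ -2 — FAILS
x = -100: LHS = 2·(-100) - 2 = -202; -202 ≤ -2 — holds

Answer: Partially: fails for x = 100, holds for x = -100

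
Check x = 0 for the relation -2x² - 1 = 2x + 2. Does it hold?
x = 0: LHS = -2·0² - 1 = -1, RHS = 2·0 + 2 = 2; -1 = 2 — FAILS

The relation fails at x = 0, so x = 0 is a counterexample.

Answer: No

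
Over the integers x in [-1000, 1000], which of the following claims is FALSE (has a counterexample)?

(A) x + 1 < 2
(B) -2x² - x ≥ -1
(A) x = 1: LHS = 1 + 1 = 2; 2 < 2 — FAILS
(B) x = 1: LHS = -2·1² - 1 = -3; -3 ≥ -1 — FAILS

Answer: Both A and B are false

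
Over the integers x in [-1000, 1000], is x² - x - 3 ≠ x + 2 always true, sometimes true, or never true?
Track d = LHS − RHS over the integers in [-1000, 1000]. Equality would need d = 0, but d changes sign only between consecutive integers, jumping over 0:
x = -2: LHS = (-2)² - (-2) - 3 = 3, RHS = (-2) + 2 = 0; 3 ≠ 0 — holds  (d = 3)
x = -1: LHS = (-1)² - (-1) - 3 = -1, RHS = (-1) + 2 = 1; -1 ≠ 1 — holds  (d = -2)
x = 3: LHS = 3² - 3 - 3 = 3, RHS = 3 + 2 = 5; 3 ≠ 5 — holds  (d = -2)
x = 4: LHS = 4² - 4 - 3 = 9, RHS = 4 + 2 = 6; 9 ≠ 6 — holds  (d = 3)
Away from these crossings d keeps a constant sign, and checking every integer in [-1000, 1000] confirms d ≠ 0 throughout. Hence the two sides are never equal, so the relation holds for every integer in [-1000, 1000].

No counterexample exists.

Answer: Always true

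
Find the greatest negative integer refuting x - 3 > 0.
Testing negative integers from -1 downward:
x = -1: LHS = (-1) - 3 = -4; -4 > 0 — FAILS  ← closest negative counterexample to 0

Answer: x = -1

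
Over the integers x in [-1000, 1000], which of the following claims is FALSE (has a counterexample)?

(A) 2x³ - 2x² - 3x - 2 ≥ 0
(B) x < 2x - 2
(A) x = 0: LHS = 2·0³ - 2·0² - 3·0 - 2 = -2; -2 ≥ 0 — FAILS
(B) x = 0: RHS = 2·0 - 2 = -2; 0 < -2 — FAILS

Answer: Both A and B are false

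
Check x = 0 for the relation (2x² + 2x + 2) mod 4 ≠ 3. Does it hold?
x = 0: LHS = (2·0² + 2·0 + 2) mod 4 = 2 mod 4 = 2; 2 ≠ 3 — holds

The relation is satisfied at x = 0.

Answer: Yes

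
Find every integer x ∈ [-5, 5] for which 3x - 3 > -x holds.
Holds for: {1, 2, 3, 4, 5}
Fails for: {-5, -4, -3, -2, -1, 0}

Answer: {1, 2, 3, 4, 5}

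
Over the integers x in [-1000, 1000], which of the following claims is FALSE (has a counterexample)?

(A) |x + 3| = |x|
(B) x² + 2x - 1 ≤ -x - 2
(A) x = 0: LHS = |0 + 3| = |3| = 3, RHS = |0| = 0; 3 = 0 — FAILS
(B) x = 0: LHS = 0² + 2·0 - 1 = -1, RHS = -0 - 2 = -2; -1 ≤ -2 — FAILS

Answer: Both A and B are false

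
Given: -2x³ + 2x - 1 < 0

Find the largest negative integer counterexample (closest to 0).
Testing negative integers from -1 downward:
x = -1: LHS = -2·(-1)³ + 2·(-1) - 1 = -1; -1 < 0 — holds
x = -2: LHS = -2·(-2)³ + 2·(-2) - 1 = 11; 11 < 0 — FAILS  ← closest negative counterexample to 0

Answer: x = -2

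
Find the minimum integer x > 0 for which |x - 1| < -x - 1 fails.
Testing positive integers:
x = 1: LHS = |1 - 1| = |0| = 0, RHS = -1 - 1 = -2; 0 < -2 — FAILS  ← smallest positive counterexample

Answer: x = 1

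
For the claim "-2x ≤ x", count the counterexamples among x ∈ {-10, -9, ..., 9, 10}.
Counterexamples in [-10, 10]: {-10, -9, -8, -7, -6, -5, -4, -3, -2, -1}.

Counting them gives 10 values.

Answer: 10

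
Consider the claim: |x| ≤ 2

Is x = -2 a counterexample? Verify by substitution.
Substitute x = -2 into the relation:
x = -2: LHS = |-2| = 2; 2 ≤ 2 — holds

The claim holds here, so x = -2 is not a counterexample. (A counterexample exists elsewhere, e.g. x = 3.)

Answer: No, x = -2 is not a counterexample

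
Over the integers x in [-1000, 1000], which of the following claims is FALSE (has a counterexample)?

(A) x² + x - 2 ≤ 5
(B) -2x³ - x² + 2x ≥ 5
(A) x = 3: LHS = 3² + 3 - 2 = 10; 10 ≤ 5 — FAILS
(B) x = 0: LHS = -2·0³ - 0² + 2·0 = 0; 0 ≥ 5 — FAILS

Answer: Both A and B are false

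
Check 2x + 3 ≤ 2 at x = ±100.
x = 100: LHS = 2·100 + 3 = 203; 203 ≤ 2 — FAILS
x = -100: LHS = 2·(-100) + 3 = -197; -197 ≤ 2 — holds

Answer: Partially: fails for x = 100, holds for x = -100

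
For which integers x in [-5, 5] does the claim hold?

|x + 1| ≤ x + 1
Holds for: {-1, 0, 1, 2, 3, 4, 5}
Fails for: {-5, -4, -3, -2}

Answer: {-1, 0, 1, 2, 3, 4, 5}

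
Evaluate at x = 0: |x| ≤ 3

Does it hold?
x = 0: LHS = |0| = 0; 0 ≤ 3 — holds

The relation is satisfied at x = 0.

Answer: Yes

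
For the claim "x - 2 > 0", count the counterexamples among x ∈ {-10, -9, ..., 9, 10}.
Counterexamples in [-10, 10]: {-10, -9, -8, -7, -6, -5, -4, -3, -2, -1, 0, 1, 2}.

Counting them gives 13 values.

Answer: 13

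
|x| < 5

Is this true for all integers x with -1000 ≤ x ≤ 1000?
The claim fails at x = 5:
x = 5: LHS = |5| = 5; 5 < 5 — FAILS

Because a single integer refutes it, the statement is false.

Answer: False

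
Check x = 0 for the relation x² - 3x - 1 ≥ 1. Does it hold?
x = 0: LHS = 0² - 3·0 - 1 = -1; -1 ≥ 1 — FAILS

The relation fails at x = 0, so x = 0 is a counterexample.

Answer: No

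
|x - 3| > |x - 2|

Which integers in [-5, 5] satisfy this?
Holds for: {-5, -4, -3, -2, -1, 0, 1, 2}
Fails for: {3, 4, 5}

Answer: {-5, -4, -3, -2, -1, 0, 1, 2}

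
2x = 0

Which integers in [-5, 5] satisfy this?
Holds for: {0}
Fails for: {-5, -4, -3, -2, -1, 1, 2, 3, 4, 5}

Answer: {0}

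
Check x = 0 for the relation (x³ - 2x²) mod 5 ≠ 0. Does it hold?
x = 0: LHS = (0³ - 2·0²) mod 5 = 0 mod 5 = 0; 0 ≠ 0 — FAILS

The relation fails at x = 0, so x = 0 is a counterexample.

Answer: No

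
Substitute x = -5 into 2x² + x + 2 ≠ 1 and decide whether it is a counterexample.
Substitute x = -5 into the relation:
x = -5: LHS = 2·(-5)² + (-5) + 2 = 47; 47 ≠ 1 — holds

The relation holds at x = -5, so it is not a counterexample.

Answer: No, x = -5 is not a counterexample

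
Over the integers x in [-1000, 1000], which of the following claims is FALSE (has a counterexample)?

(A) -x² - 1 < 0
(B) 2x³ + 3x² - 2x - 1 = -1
(A) Over all integers in [-1000, 1000], LHS − RHS is largest at x = 0, where it equals -1:
x = 0: LHS = -0² - 1 = -1; -1 < 0 — holds
At the ends of the range:
x = -1000: LHS = -(-1000)² - 1 = -1000001; -1000001 < 0 — holds
x = 1000: LHS = -1000² - 1 = -1000001; -1000001 < 0 — holds
Hence LHS − RHS is never zero or positive, i.e. LHS < RHS throughout, so the relation holds for every integer in [-1000, 1000].

(B) x = 1: LHS = 2·1³ + 3·1² - 2·1 - 1 = 2; 2 = -1 — FAILS

Only (B) has a counterexample.

Answer: B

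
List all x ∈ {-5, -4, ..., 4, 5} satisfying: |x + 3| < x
Over all integers in [-5, 5], LHS − RHS is smallest at x = 0, where it equals 3:
x = 0: LHS = |0 + 3| = |3| = 3; 3 < 0 — FAILS
At the ends of the range:
x = -5: LHS = |(-5) + 3| = |-2| = 2; 2 < -5 — FAILS
x = 5: LHS = |5 + 3| = |8| = 8; 8 < 5 — FAILS
Hence LHS − RHS is never negative, i.e. LHS ≥ RHS throughout, so the claimed relation (<) fails for every integer in [-5, 5].

Answer: None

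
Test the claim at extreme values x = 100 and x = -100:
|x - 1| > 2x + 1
x = 100: LHS = |100 - 1| = |99| = 99, RHS = 2·100 + 1 = 201; 99 > 201 — FAILS
x = -100: LHS = |(-100) - 1| = |-101| = 101, RHS = 2·(-100) + 1 = -199; 101 > -199 — holds

Answer: Partially: fails for x = 100, holds for x = -100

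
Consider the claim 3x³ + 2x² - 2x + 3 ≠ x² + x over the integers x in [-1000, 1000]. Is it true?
Track d = LHS − RHS over the integers in [-1000, 1000]. Equality would need d = 0, but d changes sign only between consecutive integers, jumping over 0:
x = -2: LHS = 3·(-2)³ + 2·(-2)² - 2·(-2) + 3 = -9, RHS = (-2)² + (-2) = 2; -9 ≠ 2 — holds  (d = -11)
x = -1: LHS = 3·(-1)³ + 2·(-1)² - 2·(-1) + 3 = 4, RHS = (-1)² + (-1) = 0; 4 ≠ 0 — holds  (d = 4)
Away from these crossings d keeps a constant sign, and checking every integer in [-1000, 1000] confirms d ≠ 0 throughout. Hence the two sides are never equal, so the relation holds for every integer in [-1000, 1000].

No counterexample exists.

Answer: True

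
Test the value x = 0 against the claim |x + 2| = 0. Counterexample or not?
Substitute x = 0 into the relation:
x = 0: LHS = |0 + 2| = |2| = 2; 2 = 0 — FAILS

Since the claim fails at x = 0, this value is a counterexample.

Answer: Yes, x = 0 is a counterexample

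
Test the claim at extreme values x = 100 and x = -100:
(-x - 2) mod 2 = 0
x = 100: LHS = (-100 - 2) mod 2 = (-102) mod 2 = 0; 0 = 0 — holds
x = -100: LHS = (-(-100) - 2) mod 2 = 98 mod 2 = 0; 0 = 0 — holds

Answer: Yes, holds for both x = 100 and x = -100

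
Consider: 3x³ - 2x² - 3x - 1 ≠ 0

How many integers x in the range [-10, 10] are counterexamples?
Track d = LHS − RHS over the integers in [-10, 10]. Equality would need d = 0, but d changes sign only between consecutive integers, jumping over 0:
x = 1: LHS = 3·1³ - 2·1² - 3·1 - 1 = -3; -3 ≠ 0 — holds  (d = -3)
x = 2: LHS = 3·2³ - 2·2² - 3·2 - 1 = 9; 9 ≠ 0 — holds  (d = 9)
Away from these crossings d keeps a constant sign, and checking every integer in [-10, 10] confirms d ≠ 0 throughout. Hence the two sides are never equal, so the relation holds for every integer in [-10, 10].

No counterexample appears in that range.

Answer: 0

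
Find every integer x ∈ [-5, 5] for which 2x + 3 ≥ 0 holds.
Holds for: {-1, 0, 1, 2, 3, 4, 5}
Fails for: {-5, -4, -3, -2}

Answer: {-1, 0, 1, 2, 3, 4, 5}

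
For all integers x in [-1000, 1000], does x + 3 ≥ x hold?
Over all integers in [-1000, 1000], LHS − RHS is smallest at x = 0, where it equals 3:
x = 0: LHS = 0 + 3 = 3; 3 ≥ 0 — holds
At the ends of the range:
x = -1000: LHS = (-1000) + 3 = -997; -997 ≥ -1000 — holds
x = 1000: LHS = 1000 + 3 = 1003; 1003 ≥ 1000 — holds
Hence LHS − RHS is never negative, i.e. LHS ≥ RHS throughout, so the relation holds for every integer in [-1000, 1000].

No counterexample exists.

Answer: True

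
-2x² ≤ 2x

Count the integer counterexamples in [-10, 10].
Over all integers in [-10, 10], LHS − RHS is largest at x = 0, where it equals 0:
x = 0: LHS = -2·0² = 0, RHS = 2·0 = 0; 0 ≤ 0 — holds
At the ends of the range:
x = -10: LHS = -2·(-10)² = -200, RHS = 2·(-10) = -20; -200 ≤ -20 — holds
x = 10: LHS = -2·10² = -200, RHS = 2·10 = 20; -200 ≤ 20 — holds
Hence LHS − RHS is never positive, i.e. LHS ≤ RHS throughout, so the relation holds for every integer in [-10, 10].

No counterexample appears in that range.

Answer: 0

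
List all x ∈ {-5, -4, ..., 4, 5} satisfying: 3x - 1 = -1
Holds for: {0}
Fails for: {-5, -4, -3, -2, -1, 1, 2, 3, 4, 5}

Answer: {0}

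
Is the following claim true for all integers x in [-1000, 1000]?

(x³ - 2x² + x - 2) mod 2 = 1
The claim fails at x = 0:
x = 0: LHS = (0³ - 2·0² + 0 - 2) mod 2 = (-2) mod 2 = 0; 0 = 1 — FAILS

Because a single integer refutes it, the statement is false.

Answer: False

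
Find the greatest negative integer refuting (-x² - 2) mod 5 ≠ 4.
Testing negative integers from -1 downward:
x = -1: LHS = (-(-1)² - 2) mod 5 = (-3) mod 5 = 2; 2 ≠ 4 — holds
x = -2: LHS = (-(-2)² - 2) mod 5 = (-6) mod 5 = 4; 4 ≠ 4 — FAILS  ← closest negative counterexample to 0

Answer: x = -2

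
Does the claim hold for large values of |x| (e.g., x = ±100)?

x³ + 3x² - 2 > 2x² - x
x = 100: LHS = 100³ + 3·100² - 2 = 1029998, RHS = 2·100² - 100 = 19900; 1029998 > 19900 — holds
x = -100: LHS = (-100)³ + 3·(-100)² - 2 = -970002, RHS = 2·(-100)² - (-100) = 20100; -970002 > 20100 — FAILS

Answer: Partially: holds for x = 100, fails for x = -100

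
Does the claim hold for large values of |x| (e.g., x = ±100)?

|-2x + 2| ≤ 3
x = 100: LHS = |-2·100 + 2| = |-198| = 198; 198 ≤ 3 — FAILS
x = -100: LHS = |-2·(-100) + 2| = |202| = 202; 202 ≤ 3 — FAILS

Answer: No, fails for both x = 100 and x = -100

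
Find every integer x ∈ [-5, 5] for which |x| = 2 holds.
Holds for: {-2, 2}
Fails for: {-5, -4, -3, -1, 0, 1, 3, 4, 5}

Answer: {-2, 2}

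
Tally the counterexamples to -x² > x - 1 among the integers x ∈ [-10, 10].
Counterexamples in [-10, 10]: {-10, -9, -8, -7, -6, -5, -4, -3, -2, 1, 2, 3, 4, 5, 6, 7, 8, 9, 10}.

Counting them gives 19 values.

Answer: 19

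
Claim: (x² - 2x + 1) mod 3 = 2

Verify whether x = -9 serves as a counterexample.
Substitute x = -9 into the relation:
x = -9: LHS = ((-9)² - 2·(-9) + 1) mod 3 = 100 mod 3 = 1; 1 = 2 — FAILS

Since the claim fails at x = -9, this value is a counterexample.

Answer: Yes, x = -9 is a counterexample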